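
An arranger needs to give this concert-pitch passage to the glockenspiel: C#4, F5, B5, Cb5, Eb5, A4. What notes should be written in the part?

Written C4 sounds as C6 on the glockenspiel, so concert pitches are written a perfect fifteenth down.
C#4 to C#2
F5 to F3
B5 to B3
Cb5 to Cb3
Eb5 to Eb3
A4 to A2

C#2 F3 B3 Cb3 Eb3 A2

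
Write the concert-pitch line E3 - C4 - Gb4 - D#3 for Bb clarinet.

F#3 D4 Ab4 E#3

The Bb clarinet sounds a major second below written, so the written part must be a major second above concert — transpose each note up.
E3 becomes F#3
C4 becomes D4
Gb4 becomes Ab4
D#3 becomes E#3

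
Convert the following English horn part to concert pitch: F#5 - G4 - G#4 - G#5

B4 C4 C#4 C#5

Written C4 on the English horn sounds as F3, a perfect fifth lower; apply that shift to every note.
F#5 becomes B4
G4 becomes C4
G#4 becomes C#4
G#5 becomes C#5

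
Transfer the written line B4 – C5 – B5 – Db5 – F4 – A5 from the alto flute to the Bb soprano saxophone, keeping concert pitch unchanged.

G#4 A4 G#5 Bb4 D4 F#5

First find concert pitch: the alto flute sounds a perfect fourth below written, so B4 C5 B5 Db5 F4 A5 sounds F#4 G4 F#5 Ab4 C4 E5.
Then write for Bb soprano saxophone: it sounds a major second below written, so the part must be a major second above concert.
F#4 → G#4
G4 → A4
F#5 → G#5
Ab4 → Bb4
C4 → D4
E5 → F#5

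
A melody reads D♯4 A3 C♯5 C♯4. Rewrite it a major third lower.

D#4 gives B3
A3 gives F3
C#5 gives A4
C#4 gives A3

B3 F3 A4 A3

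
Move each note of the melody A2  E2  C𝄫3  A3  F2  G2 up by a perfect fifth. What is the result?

E3 B2 Gbb3 E4 C3 D3

A2 up a perfect fifth is E3.
A perfect fifth up from E2 gives B2.
Cbb3: a fifth up reaches G, and 7 semitones makes it Gbb3.
A3: a fifth up reaches E, and 7 semitones makes it E4.
A perfect fifth up from F2 gives C3.
G2: a fifth up reaches D, and 7 semitones makes it D3.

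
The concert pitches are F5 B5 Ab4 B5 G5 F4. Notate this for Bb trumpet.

G5 C#6 Bb4 C#6 A5 G4

The Bb trumpet sounds a major second below written, so the written part must be a major second above concert — transpose each note up.
F5 to G5
B5 to C#6
Ab4 to Bb4
B5 to C#6
G5 to A5
F4 to G4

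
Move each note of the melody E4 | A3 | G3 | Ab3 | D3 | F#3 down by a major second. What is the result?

E4 gives D4
A3 gives G3
G3 gives F3
Ab3 gives Gb3
D3 gives C3
F#3 gives E3

D4 G3 F3 Gb3 C3 E3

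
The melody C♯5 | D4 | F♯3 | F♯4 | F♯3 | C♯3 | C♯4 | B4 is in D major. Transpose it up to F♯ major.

E#5 F#4 A#3 A#4 A#3 E#3 E#4 D#5

D major to F♯ major up is a major third, so every note moves up by that interval.
C#5 gives E#5
D4 gives F#4
F#3 gives A#3
F#4 gives A#4
F#3 gives A#3
C#3 gives E#3
C#4 gives E#4
B4 gives D#5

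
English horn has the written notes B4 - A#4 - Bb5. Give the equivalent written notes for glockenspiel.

E2 D#2 Eb3

First find concert pitch: the English horn sounds a perfect fifth below written, so B4 A#4 Bb5 sounds E4 D#4 Eb5.
Then write for glockenspiel: it sounds a perfect fifteenth above written, so the part must be a perfect fifteenth below concert.
E4 → E2
D#4 → D#2
Eb5 → Eb3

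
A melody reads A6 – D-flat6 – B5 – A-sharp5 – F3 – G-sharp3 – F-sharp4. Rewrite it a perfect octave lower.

A6 down a perfect octave is A5.
A perfect octave down from Db6 gives Db5.
A perfect octave down from B5 gives B4.
A#5 down a perfect octave is A#4.
F3 down a perfect octave is F2.
G#3: an octave down reaches G, and 12 semitones makes it G#2.
A perfect octave down from F#4 gives F#3.

A5 Db5 B4 A#4 F2 G#2 F#3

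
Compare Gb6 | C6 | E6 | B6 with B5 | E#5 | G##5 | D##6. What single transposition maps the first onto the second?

From Gb6 to B5 is 6 letter names — a sixth of some quality.
B5 to Gb6 is 7 semitones, which makes it a diminished sixth; the second version is lower, so the direction is down.
Checking another pair — B6 → D##6 — gives the same interval.

down a diminished sixth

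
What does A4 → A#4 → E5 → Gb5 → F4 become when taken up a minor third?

C5 C#5 G5 Bbb5 Ab4

A minor third up from A4 gives C5.
A minor third up from A#4 gives C#5.
E5 up a minor third is G5.
Gb5 up a minor third is Bbb5.
F4: a third up reaches A, and 3 semitones makes it Ab4.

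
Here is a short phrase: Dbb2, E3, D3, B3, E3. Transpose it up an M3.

Dbb2 gives Fb2
E3 gives G#3
D3 gives F#3
B3 gives D#4
E3 gives G#3

Fb2 G#3 F#3 D#4 G#3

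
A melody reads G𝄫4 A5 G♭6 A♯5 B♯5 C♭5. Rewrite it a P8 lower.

Gbb3 A4 Gb5 A#4 B#4 Cb4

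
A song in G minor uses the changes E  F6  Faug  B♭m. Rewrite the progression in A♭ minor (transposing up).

F Gb6 Gbaug Cbm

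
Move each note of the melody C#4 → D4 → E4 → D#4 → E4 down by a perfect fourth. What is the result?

C#4: a fourth down reaches G, and 5 semitones makes it G#3.
D4 down a perfect fourth is A3.
E4: a fourth down reaches B, and 5 semitones makes it B3.
A perfect fourth down from D#4 gives A#3.
A perfect fourth down from E4 gives B3.

G#3 A3 B3 A#3 B3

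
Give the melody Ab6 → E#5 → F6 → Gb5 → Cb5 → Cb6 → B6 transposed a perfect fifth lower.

Db6 A#4 Bb5 Cb5 Fb4 Fb5 E6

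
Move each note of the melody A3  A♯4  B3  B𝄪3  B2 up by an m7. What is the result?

A3 → G4
A#4 → G#5
B3 → A4
B##3 → A##4
B2 → A3

G4 G#5 A4 A##4 A3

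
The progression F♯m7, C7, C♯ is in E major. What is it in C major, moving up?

Dm7 Ab7 A

E major up to C major is a minor sixth; each chord root moves by that interval while the quality stays the same.
F♯m7: root F♯ up a minor sixth → D, giving Dm7.
C7: root C up a minor sixth → Ab, giving Ab7.
C♯: root C♯ up a minor sixth → A, giving A.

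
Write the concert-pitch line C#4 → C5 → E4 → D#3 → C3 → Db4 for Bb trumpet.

D#4 D5 F#4 E#3 D3 Eb4

The Bb trumpet sounds a major second below written, so the written part must be a major second above concert — transpose each note up.
C#4 -> D#4
C5 -> D5
E4 -> F#4
D#3 -> E#3
C3 -> D3
Db4 -> Eb4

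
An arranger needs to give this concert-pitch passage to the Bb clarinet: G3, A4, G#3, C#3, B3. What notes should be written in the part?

Written C4 sounds as Bb3 on the Bb clarinet, so concert pitches are written a major second up.
G3 gives A3
A4 gives B4
G#3 gives A#3
C#3 gives D#3
B3 gives C#4

A3 B4 A#3 D#3 C#4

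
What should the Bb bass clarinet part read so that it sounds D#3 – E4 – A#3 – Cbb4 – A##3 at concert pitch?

Written C4 sounds as Bb2 on the Bb bass clarinet, so concert pitches are written a major ninth up.
D#3 -> E#4
E4 -> F#5
A#3 -> B#4
Cbb4 -> Dbb5
A##3 -> B##4

E#4 F#5 B#4 Dbb5 B##4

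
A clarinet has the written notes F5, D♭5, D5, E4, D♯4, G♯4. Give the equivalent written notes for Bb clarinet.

First find concert pitch: the A clarinet sounds a minor third below written, so F5 D♭5 D5 E4 D♯4 G♯4 sounds D5 Bb4 B4 C#4 B#3 E#4.
Then write for Bb clarinet: it sounds a major second below written, so the part must be a major second above concert.
D5 → E5
Bb4 → C5
B4 → C#5
C#4 → D#4
B#3 → C##4
E#4 → F##4

E5 C5 C#5 D#4 C##4 F##4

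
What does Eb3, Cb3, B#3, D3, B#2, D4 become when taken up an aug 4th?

Eb3: a fourth up reaches A, and 6 semitones makes it A3.
An augmented fourth up from Cb3 gives F3.
B#3: a fourth up reaches E, and 6 semitones makes it E##4.
An augmented fourth up from D3 gives G#3.
An augmented fourth up from B#2 gives E##3.
D4: a fourth up reaches G, and 6 semitones makes it G#4.

A3 F3 E##4 G#3 E##3 G#4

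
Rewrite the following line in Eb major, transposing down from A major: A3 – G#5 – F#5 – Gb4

Eb3 D5 C5 Dbb4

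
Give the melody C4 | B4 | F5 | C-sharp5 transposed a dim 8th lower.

C#3 B#3 F#4 C##4

A diminished octave down from C4 gives C#3.
B4 down a diminished octave is B#3.
F5: an octave down reaches F, and 11 semitones makes it F#4.
A diminished octave down from C#5 gives C##4.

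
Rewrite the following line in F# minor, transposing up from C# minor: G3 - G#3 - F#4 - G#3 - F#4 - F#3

C4 C#4 B4 C#4 B4 B3

C# minor to F# minor up is a perfect fourth, so every note moves up by that interval.
G3 -> C4
G#3 -> C#4
F#4 -> B4
G#3 -> C#4
F#4 -> B4
F#3 -> B3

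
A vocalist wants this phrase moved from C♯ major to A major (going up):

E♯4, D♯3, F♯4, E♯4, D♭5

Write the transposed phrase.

C#5 B3 D5 C#5 Bbb5

C♯ major to A major up is a minor sixth, so every note moves up by that interval.
E#4 → C#5
D#3 → B3
F#4 → D5
E#4 → C#5
Db5 → Bbb5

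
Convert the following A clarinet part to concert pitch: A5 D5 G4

F#5 B4 E4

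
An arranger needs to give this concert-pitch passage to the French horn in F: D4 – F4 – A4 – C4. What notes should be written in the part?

A4 C5 E5 G4

Written C4 sounds as F3 on the French horn in F, so concert pitches are written a perfect fifth up.
D4 gives A4
F4 gives C5
A4 gives E5
C4 gives G4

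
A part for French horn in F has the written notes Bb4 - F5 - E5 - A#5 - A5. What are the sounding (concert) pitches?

Eb4 Bb4 A4 D#5 D5

Written C4 on the French horn in F sounds as F3, a perfect fifth lower; apply that shift to every note.
Bb4 becomes Eb4
F5 becomes Bb4
E5 becomes A4
A#5 becomes D#5
A5 becomes D5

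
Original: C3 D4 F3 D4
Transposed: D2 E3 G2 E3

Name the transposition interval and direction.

down a minor seventh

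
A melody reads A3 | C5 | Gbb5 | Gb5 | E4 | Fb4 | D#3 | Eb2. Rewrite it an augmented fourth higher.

A3: a fourth up reaches D, and 6 semitones makes it D#4.
An augmented fourth up from C5 gives F#5.
Gbb5: a fourth up reaches C, and 6 semitones makes it Cb6.
Gb5 up an augmented fourth is C6.
An augmented fourth up from E4 gives A#4.
An augmented fourth up from Fb4 gives Bb4.
An augmented fourth up from D#3 gives G##3.
An augmented fourth up from Eb2 gives A2.

D#4 F#5 Cb6 C6 A#4 Bb4 G##3 A2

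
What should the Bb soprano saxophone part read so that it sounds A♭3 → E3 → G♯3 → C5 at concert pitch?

Bb3 F#3 A#3 D5

The Bb soprano saxophone sounds a major second below written, so the written part must be a major second above concert — transpose each note up.
Ab3 becomes Bb3
E3 becomes F#3
G#3 becomes A#3
C5 becomes D5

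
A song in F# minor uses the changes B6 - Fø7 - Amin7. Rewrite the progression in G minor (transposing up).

F# minor up to G minor is a minor second; each chord root moves by that interval while the quality stays the same.
B6: root B up a minor second → C, giving C6.
Fø7: root F up a minor second → Gb, giving Gbø7.
Amin7: root A up a minor second → Bb, giving Bbmin7.

C6 Gbø7 Bbmin7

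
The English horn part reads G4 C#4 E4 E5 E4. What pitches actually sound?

The English horn sounds a perfect fifth below written, so transpose each written note down a perfect fifth.
G4 → C4
C#4 → F#3
E4 → A3
E5 → A4
E4 → A3

C4 F#3 A3 A4 A3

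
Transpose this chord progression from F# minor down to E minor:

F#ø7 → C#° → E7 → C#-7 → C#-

Eø7 B° D7 B-7 B-

F# minor down to E minor is a major second; each chord root moves by that interval while the quality stays the same.
F#ø7: root F# down a major second → E, giving Eø7.
C#°: root C# down a major second → B, giving B°.
E7: root E down a major second → D, giving D7.
C#-7: root C# down a major second → B, giving B-7.
C#-: root C# down a major second → B, giving B-.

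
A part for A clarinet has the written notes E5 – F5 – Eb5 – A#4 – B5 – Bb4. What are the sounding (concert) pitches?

The A clarinet sounds a minor third below written, so transpose each written note down a minor third.
E5 → C#5
F5 → D5
Eb5 → C5
A#4 → F##4
B5 → G#5
Bb4 → G4

C#5 D5 C5 F##4 G#5 G4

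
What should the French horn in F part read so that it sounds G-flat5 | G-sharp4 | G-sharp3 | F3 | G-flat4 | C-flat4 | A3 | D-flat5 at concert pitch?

Db6 D#5 D#4 C4 Db5 Gb4 E4 Ab5

Written C4 sounds as F3 on the French horn in F, so concert pitches are written a perfect fifth up.
Gb5 → Db6
G#4 → D#5
G#3 → D#4
F3 → C4
Gb4 → Db5
Cb4 → Gb4
A3 → E4
Db5 → Ab5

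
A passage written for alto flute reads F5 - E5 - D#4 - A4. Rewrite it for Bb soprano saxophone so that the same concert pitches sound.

D5 C#5 B#3 F#4

First find concert pitch: the alto flute sounds a perfect fourth below written, so F5 E5 D#4 A4 sounds C5 B4 A#3 E4.
Then write for Bb soprano saxophone: it sounds a major second below written, so the part must be a major second above concert.
C5 → D5
B4 → C#5
A#3 → B#3
E4 → F#4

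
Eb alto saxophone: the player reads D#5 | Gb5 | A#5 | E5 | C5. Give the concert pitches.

F#4 Bbb4 C#5 G4 Eb4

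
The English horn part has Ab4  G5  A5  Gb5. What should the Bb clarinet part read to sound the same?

Eb4 D5 E5 Db5

First find concert pitch: the English horn sounds a perfect fifth below written, so Ab4 G5 A5 Gb5 sounds Db4 C5 D5 Cb5.
Then write for Bb clarinet: it sounds a major second below written, so the part must be a major second above concert.
Db4 → Eb4
C5 → D5
D5 → E5
Cb5 → Db5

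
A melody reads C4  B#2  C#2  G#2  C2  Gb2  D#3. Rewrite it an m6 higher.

C4 up a minor sixth is Ab4.
B#2: a sixth up reaches G, and 8 semitones makes it G#3.
A minor sixth up from C#2 gives A2.
G#2 up a minor sixth is E3.
A minor sixth up from C2 gives Ab2.
Gb2: a sixth up reaches E, and 8 semitones makes it Ebb3.
D#3: a sixth up reaches B, and 8 semitones makes it B3.

Ab4 G#3 A2 E3 Ab2 Ebb3 B3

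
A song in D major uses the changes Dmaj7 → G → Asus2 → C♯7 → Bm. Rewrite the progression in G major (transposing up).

Gmaj7 C Dsus2 F#7 Em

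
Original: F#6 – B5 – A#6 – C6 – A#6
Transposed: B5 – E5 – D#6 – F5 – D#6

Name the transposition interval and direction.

Take the first pair: F#6 → B5. F to B spans 5 letter names, so the interval is some kind of fifth.
B5 to F#6 is 7 semitones, which makes it a perfect fifth; the second version is lower, so the direction is down.
Checking another pair — A#6 → D#6 — gives the same interval.

down a perfect fifth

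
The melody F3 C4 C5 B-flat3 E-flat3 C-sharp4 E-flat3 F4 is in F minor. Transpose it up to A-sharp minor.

A#3 E#4 E#5 D#4 G#3 E##4 G#3 A#4

From F up to A-sharp is an augmented third; apply that to each pitch.
F3 to A#3
C4 to E#4
C5 to E#5
Bb3 to D#4
Eb3 to G#3
C#4 to E##4
Eb3 to G#3
F4 to A#4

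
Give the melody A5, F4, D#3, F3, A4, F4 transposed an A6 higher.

F##6 D#5 B##3 D#4 F##5 D#5

A5: a sixth up reaches F, and 10 semitones makes it F##6.
An augmented sixth up from F4 gives D#5.
D#3 up an augmented sixth is B##3.
F3 up an augmented sixth is D#4.
A4 up an augmented sixth is F##5.
F4 up an augmented sixth is D#5.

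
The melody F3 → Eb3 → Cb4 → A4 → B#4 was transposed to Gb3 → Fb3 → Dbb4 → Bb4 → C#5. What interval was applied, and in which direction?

up a minor second

Take the first pair: F3 → Gb3. F to G spans 2 letter names, so the interval is some kind of second.
F3 to Gb3 is 1 semitone, which makes it a minor second; the second version is higher, so the direction is up.
Checking another pair — B#4 → C#5 — gives the same interval.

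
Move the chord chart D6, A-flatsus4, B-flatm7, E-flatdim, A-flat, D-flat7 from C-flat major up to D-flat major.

E6 Bbsus4 Cm7 Fdim Bb Eb7

C-flat major up to D-flat major is a major second; each chord root moves by that interval while the quality stays the same.
D6: root D up a major second → E, giving E6.
A-flatsus4: root A-flat up a major second → Bb, giving Bbsus4.
B-flatm7: root B-flat up a major second → C, giving Cm7.
E-flatdim: root E-flat up a major second → F, giving Fdim.
A-flat: root A-flat up a major second → Bb, giving Bb.
D-flat7: root D-flat up a major second → Eb, giving Eb7.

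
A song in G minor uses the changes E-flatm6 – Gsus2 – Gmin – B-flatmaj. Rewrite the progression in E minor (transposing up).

Cm6 Esus2 Emin Gmaj

G minor up to E minor is a major sixth; each chord root moves by that interval while the quality stays the same.
E-flatm6: root E-flat up a major sixth → C, giving Cm6.
Gsus2: root G up a major sixth → E, giving Esus2.
Gmin: root G up a major sixth → E, giving Emin.
B-flatmaj: root B-flat up a major sixth → G, giving Gmaj.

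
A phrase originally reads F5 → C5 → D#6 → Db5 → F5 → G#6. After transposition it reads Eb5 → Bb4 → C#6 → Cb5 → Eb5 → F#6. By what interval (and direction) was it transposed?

down a major second

From F5 to Eb5 is 2 letter names — a second of some quality.
Eb5 to F5 is 2 semitones, which makes it a major second; the second version is lower, so the direction is down.
Checking another pair — G#6 → F#6 — gives the same interval.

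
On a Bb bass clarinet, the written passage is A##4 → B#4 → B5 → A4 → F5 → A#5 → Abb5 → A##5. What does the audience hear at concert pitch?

G##3 A#3 A4 G3 Eb4 G#4 Gbb4 G##4

The Bb bass clarinet sounds a major ninth below written, so transpose each written note down a major ninth.
A##4 to G##3
B#4 to A#3
B5 to A4
A4 to G3
F5 to Eb4
A#5 to G#4
Abb5 to Gbb4
A##5 to G##4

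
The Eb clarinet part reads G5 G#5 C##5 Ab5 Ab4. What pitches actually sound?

Bb5 B5 E#5 Cb6 Cb5

The Eb clarinet sounds a minor third above written, so transpose each written note up a minor third.
G5 becomes Bb5
G#5 becomes B5
C##5 becomes E#5
Ab5 becomes Cb6
Ab4 becomes Cb5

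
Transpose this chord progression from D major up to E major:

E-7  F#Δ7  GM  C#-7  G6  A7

D major up to E major is a major second; each chord root moves by that interval while the quality stays the same.
E-7: root E up a major second → F#, giving F#-7.
F#Δ7: root F# up a major second → G#, giving G#Δ7.
GM: root G up a major second → A, giving AM.
C#-7: root C# up a major second → D#, giving D#-7.
G6: root G up a major second → A, giving A6.
A7: root A up a major second → B, giving B7.

F#-7 G#Δ7 AM D#-7 A6 B7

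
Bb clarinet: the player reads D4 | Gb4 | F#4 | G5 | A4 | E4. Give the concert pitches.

C4 Fb4 E4 F5 G4 D4

The Bb clarinet sounds a major second below written, so transpose each written note down a major second.
D4 -> C4
Gb4 -> Fb4
F#4 -> E4
G5 -> F5
A4 -> G4
E4 -> D4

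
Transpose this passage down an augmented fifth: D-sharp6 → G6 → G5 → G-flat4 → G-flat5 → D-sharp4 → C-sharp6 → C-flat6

D#6 to G5
G6 to Cb6
G5 to Cb5
Gb4 to Cbb4
Gb5 to Cbb5
D#4 to G3
C#6 to F5
Cb6 to Fbb5

G5 Cb6 Cb5 Cbb4 Cbb5 G3 F5 Fbb5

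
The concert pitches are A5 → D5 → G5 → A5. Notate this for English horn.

E6 A5 D6 E6

Written C4 sounds as F3 on the English horn, so concert pitches are written a perfect fifth up.
A5 to E6
D5 to A5
G5 to D6
A5 to E6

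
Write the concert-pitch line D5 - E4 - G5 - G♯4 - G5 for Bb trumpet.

Written C4 sounds as Bb3 on the Bb trumpet, so concert pitches are written a major second up.
D5 -> E5
E4 -> F#4
G5 -> A5
G#4 -> A#4
G5 -> A5

E5 F#4 A5 A#4 A5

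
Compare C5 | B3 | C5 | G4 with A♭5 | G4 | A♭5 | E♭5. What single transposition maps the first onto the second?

Take the first pair: C5 → Ab5. C to A spans 6 letter names, so the interval is some kind of sixth.
C5 to Ab5 is 8 semitones, which makes it a minor sixth; the second version is higher, so the direction is up.
Checking another pair — G4 → Eb5 — gives the same interval.

up a minor sixth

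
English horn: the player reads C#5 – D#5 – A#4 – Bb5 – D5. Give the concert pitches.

F#4 G#4 D#4 Eb5 G4

The English horn sounds a perfect fifth below written, so transpose each written note down a perfect fifth.
C#5 gives F#4
D#5 gives G#4
A#4 gives D#4
Bb5 gives Eb5
D5 gives G4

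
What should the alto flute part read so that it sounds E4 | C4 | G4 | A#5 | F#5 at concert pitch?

A4 F4 C5 D#6 B5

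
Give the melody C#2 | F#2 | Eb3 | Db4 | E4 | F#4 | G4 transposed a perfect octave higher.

C#3 F#3 Eb4 Db5 E5 F#5 G5

C#2: an octave up reaches C, and 12 semitones makes it C#3.
F#2: an octave up reaches F, and 12 semitones makes it F#3.
A perfect octave up from Eb3 gives Eb4.
Db4 up a perfect octave is Db5.
E4: an octave up reaches E, and 12 semitones makes it E5.
A perfect octave up from F#4 gives F#5.
A perfect octave up from G4 gives G5.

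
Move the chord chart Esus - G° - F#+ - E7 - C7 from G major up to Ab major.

G major up to Ab major is a minor second; each chord root moves by that interval while the quality stays the same.
Esus: root E up a minor second → F, giving Fsus.
G°: root G up a minor second → Ab, giving Ab°.
F#+: root F# up a minor second → G, giving G+.
E7: root E up a minor second → F, giving F7.
C7: root C up a minor second → Db, giving Db7.

Fsus Ab° G+ F7 Db7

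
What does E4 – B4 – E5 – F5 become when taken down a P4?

B3 F#4 B4 C5

A perfect fourth down from E4 gives B3.
B4 down a perfect fourth is F#4.
E5: a fourth down reaches B, and 5 semitones makes it B4.
F5: a fourth down reaches C, and 5 semitones makes it C5.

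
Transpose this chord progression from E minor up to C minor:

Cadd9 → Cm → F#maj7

Abadd9 Abm Dmaj7

E minor up to C minor is a minor sixth; each chord root moves by that interval while the quality stays the same.
Cadd9: root C up a minor sixth → Ab, giving Abadd9.
Cm: root C up a minor sixth → Ab, giving Abm.
F#maj7: root F# up a minor sixth → D, giving Dmaj7.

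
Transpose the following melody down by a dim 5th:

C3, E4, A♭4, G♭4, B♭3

F#2 A#3 D4 C4 E3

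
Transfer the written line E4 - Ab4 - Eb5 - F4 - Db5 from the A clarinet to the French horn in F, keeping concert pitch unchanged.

G#4 C5 G5 A4 F5

First find concert pitch: the A clarinet sounds a minor third below written, so E4 Ab4 Eb5 F4 Db5 sounds C#4 F4 C5 D4 Bb4.
Then write for French horn in F: it sounds a perfect fifth below written, so the part must be a perfect fifth above concert.
C#4 → G#4
F4 → C5
C5 → G5
D4 → A4
Bb4 → F5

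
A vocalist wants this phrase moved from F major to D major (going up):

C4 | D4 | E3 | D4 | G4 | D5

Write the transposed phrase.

A4 B4 C#4 B4 E5 B5

From F up to D is a major sixth; apply that to each pitch.
C4 gives A4
D4 gives B4
E3 gives C#4
D4 gives B4
G4 gives E5
D5 gives B5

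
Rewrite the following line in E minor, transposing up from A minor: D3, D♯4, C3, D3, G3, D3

A minor to E minor up is a perfect fifth, so every note moves up by that interval.
D3 -> A3
D#4 -> A#4
C3 -> G3
D3 -> A3
G3 -> D4
D3 -> A3

A3 A#4 G3 A3 D4 A3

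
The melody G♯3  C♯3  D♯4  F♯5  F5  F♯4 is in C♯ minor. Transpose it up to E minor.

B3 E3 F#4 A5 Ab5 A4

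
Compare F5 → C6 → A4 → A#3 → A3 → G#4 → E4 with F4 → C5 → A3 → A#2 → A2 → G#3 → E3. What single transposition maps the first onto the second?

Take the first pair: F5 → F4. F to F spans 8 letter names, so the interval is some kind of octave.
F4 to F5 is 12 semitones, which makes it a perfect octave; the second version is lower, so the direction is down.
Checking another pair — E4 → E3 — gives the same interval.

down a perfect octave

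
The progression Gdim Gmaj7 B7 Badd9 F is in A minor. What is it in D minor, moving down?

A minor down to D minor is a perfect fifth; each chord root moves by that interval while the quality stays the same.
Gdim: root G down a perfect fifth → C, giving Cdim.
Gmaj7: root G down a perfect fifth → C, giving Cmaj7.
B7: root B down a perfect fifth → E, giving E7.
Badd9: root B down a perfect fifth → E, giving Eadd9.
F: root F down a perfect fifth → Bb, giving Bb.

Cdim Cmaj7 E7 Eadd9 Bb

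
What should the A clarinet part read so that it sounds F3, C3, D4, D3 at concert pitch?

Ab3 Eb3 F4 F3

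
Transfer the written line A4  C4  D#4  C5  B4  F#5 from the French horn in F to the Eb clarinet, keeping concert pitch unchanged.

First find concert pitch: the French horn in F sounds a perfect fifth below written, so A4 C4 D#4 C5 B4 F#5 sounds D4 F3 G#3 F4 E4 B4.
Then write for Eb clarinet: it sounds a minor third above written, so the part must be a minor third below concert.
D4 → B3
F3 → D3
G#3 → E#3
F4 → D4
E4 → C#4
B4 → G#4

B3 D3 E#3 D4 C#4 G#4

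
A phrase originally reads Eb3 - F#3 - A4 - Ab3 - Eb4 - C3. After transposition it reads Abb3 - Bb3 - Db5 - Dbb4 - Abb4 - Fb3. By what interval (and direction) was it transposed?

Take the first pair: Eb3 → Abb3. E to A spans 4 letter names, so the interval is some kind of fourth.
Eb3 to Abb3 is 4 semitones, which makes it a diminished fourth; the second version is higher, so the direction is up.
Checking another pair — C3 → Fb3 — gives the same interval.

up a diminished fourth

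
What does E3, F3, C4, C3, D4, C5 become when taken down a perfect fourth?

B2 C3 G3 G2 A3 G4

E3 down a perfect fourth is B2.
A perfect fourth down from F3 gives C3.
A perfect fourth down from C4 gives G3.
C3 down a perfect fourth is G2.
D4: a fourth down reaches A, and 5 semitones makes it A3.
A perfect fourth down from C5 gives G4.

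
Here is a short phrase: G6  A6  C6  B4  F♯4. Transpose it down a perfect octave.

G5 A5 C5 B3 F#3

G6 to G5
A6 to A5
C6 to C5
B4 to B3
F#4 to F#3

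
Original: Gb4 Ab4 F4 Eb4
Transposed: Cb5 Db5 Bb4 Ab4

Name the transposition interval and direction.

up a perfect fourth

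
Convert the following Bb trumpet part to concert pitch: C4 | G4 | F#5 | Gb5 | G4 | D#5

Bb3 F4 E5 Fb5 F4 C#5

Written C4 on the Bb trumpet sounds as Bb3, a major second lower; apply that shift to every note.
C4 becomes Bb3
G4 becomes F4
F#5 becomes E5
Gb5 becomes Fb5
G4 becomes F4
D#5 becomes C#5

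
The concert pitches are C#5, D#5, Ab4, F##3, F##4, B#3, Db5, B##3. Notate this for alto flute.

Written C4 sounds as G3 on the alto flute, so concert pitches are written a perfect fourth up.
C#5 gives F#5
D#5 gives G#5
Ab4 gives Db5
F##3 gives B#3
F##4 gives B#4
B#3 gives E#4
Db5 gives Gb5
B##3 gives E##4

F#5 G#5 Db5 B#3 B#4 E#4 Gb5 E##4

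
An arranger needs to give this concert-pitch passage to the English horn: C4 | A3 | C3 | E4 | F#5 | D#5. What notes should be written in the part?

G4 E4 G3 B4 C#6 A#5

The English horn sounds a perfect fifth below written, so the written part must be a perfect fifth above concert — transpose each note up.
C4 to G4
A3 to E4
C3 to G3
E4 to B4
F#5 to C#6
D#5 to A#5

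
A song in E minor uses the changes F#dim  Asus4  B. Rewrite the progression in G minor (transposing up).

Adim Csus4 D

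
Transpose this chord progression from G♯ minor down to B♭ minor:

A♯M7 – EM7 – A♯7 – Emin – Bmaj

G♯ minor down to B♭ minor is an augmented sixth; each chord root moves by that interval while the quality stays the same.
A♯M7: root A♯ down an augmented sixth → C, giving CM7.
EM7: root E down an augmented sixth → Gb, giving GbM7.
A♯7: root A♯ down an augmented sixth → C, giving C7.
Emin: root E down an augmented sixth → Gb, giving Gbmin.
Bmaj: root B down an augmented sixth → Db, giving Dbmaj.

CM7 GbM7 C7 Gbmin Dbmaj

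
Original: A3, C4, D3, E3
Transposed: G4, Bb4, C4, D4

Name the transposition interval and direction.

up a minor seventh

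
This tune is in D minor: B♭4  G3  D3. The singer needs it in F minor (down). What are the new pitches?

Db4 Bb2 F2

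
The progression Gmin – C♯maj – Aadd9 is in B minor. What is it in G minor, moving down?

Ebmin Amaj Fadd9

B minor down to G minor is a major third; each chord root moves by that interval while the quality stays the same.
Gmin: root G down a major third → Eb, giving Ebmin.
C♯maj: root C♯ down a major third → A, giving Amaj.
Aadd9: root A down a major third → F, giving Fadd9.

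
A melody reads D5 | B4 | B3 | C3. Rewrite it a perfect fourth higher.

G5 E5 E4 F3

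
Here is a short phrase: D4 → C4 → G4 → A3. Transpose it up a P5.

A4 G4 D5 E4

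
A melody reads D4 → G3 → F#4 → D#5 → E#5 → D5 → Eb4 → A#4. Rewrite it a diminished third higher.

Fb4 Bbb3 Ab4 F5 G5 Fb5 Gbb4 C5

D4 gives Fb4
G3 gives Bbb3
F#4 gives Ab4
D#5 gives F5
E#5 gives G5
D5 gives Fb5
Eb4 gives Gbb4
A#4 gives C5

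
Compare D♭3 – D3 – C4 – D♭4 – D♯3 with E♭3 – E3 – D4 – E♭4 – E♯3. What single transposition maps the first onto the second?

up a major second

From Db3 to Eb3 is 2 letter names — a second of some quality.
Db3 to Eb3 is 2 semitones, which makes it a major second; the second version is higher, so the direction is up.
Checking another pair — D#3 → E#3 — gives the same interval.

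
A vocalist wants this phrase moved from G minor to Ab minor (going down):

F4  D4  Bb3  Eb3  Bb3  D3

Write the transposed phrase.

Gb3 Eb3 Cb3 Fb2 Cb3 Eb2

From G down to Ab is a major seventh; apply that to each pitch.
F4 → Gb3
D4 → Eb3
Bb3 → Cb3
Eb3 → Fb2
Bb3 → Cb3
D3 → Eb2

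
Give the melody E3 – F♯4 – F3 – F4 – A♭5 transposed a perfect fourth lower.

A perfect fourth down from E3 gives B2.
F#4 down a perfect fourth is C#4.
A perfect fourth down from F3 gives C3.
A perfect fourth down from F4 gives C4.
A perfect fourth down from Ab5 gives Eb5.

B2 C#4 C3 C4 Eb5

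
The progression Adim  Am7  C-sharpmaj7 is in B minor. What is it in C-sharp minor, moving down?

Bdim Bm7 D#maj7

B minor down to C-sharp minor is a minor seventh; each chord root moves by that interval while the quality stays the same.
Adim: root A down a minor seventh → B, giving Bdim.
Am7: root A down a minor seventh → B, giving Bm7.
C-sharpmaj7: root C-sharp down a minor seventh → D#, giving D#maj7.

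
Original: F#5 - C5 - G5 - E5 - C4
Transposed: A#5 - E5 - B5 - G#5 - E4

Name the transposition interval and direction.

up a major third

Take the first pair: F#5 → A#5. F to A spans 3 letter names, so the interval is some kind of third.
F#5 to A#5 is 4 semitones, which makes it a major third; the second version is higher, so the direction is up.
Checking another pair — C4 → E4 — gives the same interval.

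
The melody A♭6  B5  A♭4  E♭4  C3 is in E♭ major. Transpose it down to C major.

F6 G#5 F4 C4 A2

E♭ major to C major down is a minor third, so every note moves down by that interval.
Ab6 to F6
B5 to G#5
Ab4 to F4
Eb4 to C4
C3 to A2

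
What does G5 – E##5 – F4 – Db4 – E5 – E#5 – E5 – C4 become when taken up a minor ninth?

Ab6 F##6 Gb5 Ebb5 F6 F#6 F6 Db5

A minor ninth up from G5 gives Ab6.
E##5 up a minor ninth is F##6.
F4 up a minor ninth is Gb5.
A minor ninth up from Db4 gives Ebb5.
E5: a ninth up reaches F, and 13 semitones makes it F6.
A minor ninth up from E#5 gives F#6.
E5: a ninth up reaches F, and 13 semitones makes it F6.
C4: a ninth up reaches D, and 13 semitones makes it Db5.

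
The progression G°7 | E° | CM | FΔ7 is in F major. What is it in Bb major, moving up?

F major up to Bb major is a perfect fourth; each chord root moves by that interval while the quality stays the same.
G°7: root G up a perfect fourth → C, giving C°7.
E°: root E up a perfect fourth → A, giving A°.
CM: root C up a perfect fourth → F, giving FM.
FΔ7: root F up a perfect fourth → Bb, giving BbΔ7.

C°7 A° FM BbΔ7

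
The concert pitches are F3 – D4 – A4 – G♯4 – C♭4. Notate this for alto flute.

Written C4 sounds as G3 on the alto flute, so concert pitches are written a perfect fourth up.
F3 -> Bb3
D4 -> G4
A4 -> D5
G#4 -> C#5
Cb4 -> Fb4

Bb3 G4 D5 C#5 Fb4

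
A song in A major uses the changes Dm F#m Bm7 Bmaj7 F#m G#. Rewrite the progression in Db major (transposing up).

A major up to Db major is a diminished fourth; each chord root moves by that interval while the quality stays the same.
Dm: root D up a diminished fourth → Gb, giving Gbm.
F#m: root F# up a diminished fourth → Bb, giving Bbm.
Bm7: root B up a diminished fourth → Eb, giving Ebm7.
Bmaj7: root B up a diminished fourth → Eb, giving Ebmaj7.
F#m: root F# up a diminished fourth → Bb, giving Bbm.
G#: root G# up a diminished fourth → C, giving C.

Gbm Bbm Ebm7 Ebmaj7 Bbm C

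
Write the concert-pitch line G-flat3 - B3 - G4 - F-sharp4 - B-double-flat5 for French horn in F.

The French horn in F sounds a perfect fifth below written, so the written part must be a perfect fifth above concert — transpose each note up.
Gb3 gives Db4
B3 gives F#4
G4 gives D5
F#4 gives C#5
Bbb5 gives Fb6

Db4 F#4 D5 C#5 Fb6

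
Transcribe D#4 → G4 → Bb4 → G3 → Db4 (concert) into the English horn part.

A#4 D5 F5 D4 Ab4

Written C4 sounds as F3 on the English horn, so concert pitches are written a perfect fifth up.
D#4 becomes A#4
G4 becomes D5
Bb4 becomes F5
G3 becomes D4
Db4 becomes Ab4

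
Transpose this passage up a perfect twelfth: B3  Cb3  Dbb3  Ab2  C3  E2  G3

B3: a twelfth up reaches F, and 19 semitones makes it F#5.
Cb3: a twelfth up reaches G, and 19 semitones makes it Gb4.
Dbb3 up a perfect twelfth is Abb4.
A perfect twelfth up from Ab2 gives Eb4.
A perfect twelfth up from C3 gives G4.
E2 up a perfect twelfth is B3.
A perfect twelfth up from G3 gives D5.

F#5 Gb4 Abb4 Eb4 G4 B3 D5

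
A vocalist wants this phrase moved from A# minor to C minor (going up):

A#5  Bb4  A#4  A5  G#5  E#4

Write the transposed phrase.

C6 Dbb5 C5 Cb6 Bb5 G4

From A# up to C is a diminished third; apply that to each pitch.
A#5 → C6
Bb4 → Dbb5
A#4 → C5
A5 → Cb6
G#5 → Bb5
E#4 → G4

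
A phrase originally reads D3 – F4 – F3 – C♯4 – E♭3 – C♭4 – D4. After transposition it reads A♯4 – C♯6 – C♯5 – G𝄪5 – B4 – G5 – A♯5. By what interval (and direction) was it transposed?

up an augmented twelfth

From D3 to A#4 is 12 letter names — a twelfth of some quality.
D3 to A#4 is 20 semitones, which makes it an augmented twelfth; the second version is higher, so the direction is up.
Checking another pair — D4 → A#5 — gives the same interval.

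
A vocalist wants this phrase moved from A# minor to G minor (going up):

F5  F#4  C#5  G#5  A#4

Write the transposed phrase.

A# minor to G minor up is a diminished seventh, so every note moves up by that interval.
F5 → Ebb6
F#4 → Eb5
C#5 → Bb5
G#5 → F6
A#4 → G5

Ebb6 Eb5 Bb5 F6 G5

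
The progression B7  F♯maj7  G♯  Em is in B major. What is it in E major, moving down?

E7 Bmaj7 C# Am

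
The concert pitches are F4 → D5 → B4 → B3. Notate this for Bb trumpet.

G4 E5 C#5 C#4

Written C4 sounds as Bb3 on the Bb trumpet, so concert pitches are written a major second up.
F4 gives G4
D5 gives E5
B4 gives C#5
B3 gives C#4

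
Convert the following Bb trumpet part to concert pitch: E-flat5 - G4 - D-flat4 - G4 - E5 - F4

Db5 F4 Cb4 F4 D5 Eb4

Written C4 on the Bb trumpet sounds as Bb3, a major second lower; apply that shift to every note.
Eb5 gives Db5
G4 gives F4
Db4 gives Cb4
G4 gives F4
E5 gives D5
F4 gives Eb4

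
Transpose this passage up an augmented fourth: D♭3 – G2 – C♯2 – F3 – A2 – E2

Db3 -> G3
G2 -> C#3
C#2 -> F##2
F3 -> B3
A2 -> D#3
E2 -> A#2

G3 C#3 F##2 B3 D#3 A#2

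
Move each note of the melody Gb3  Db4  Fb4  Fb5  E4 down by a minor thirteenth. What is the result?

Gb3 → Bb1
Db4 → F2
Fb4 → Ab2
Fb5 → Ab3
E4 → G#2

Bb1 F2 Ab2 Ab3 G#2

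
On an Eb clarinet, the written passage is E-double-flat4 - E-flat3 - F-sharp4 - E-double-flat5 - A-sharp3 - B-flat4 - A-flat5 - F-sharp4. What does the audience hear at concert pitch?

Gbb4 Gb3 A4 Gbb5 C#4 Db5 Cb6 A4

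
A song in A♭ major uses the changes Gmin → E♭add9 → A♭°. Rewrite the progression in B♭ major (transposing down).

Amin Fadd9 Bb°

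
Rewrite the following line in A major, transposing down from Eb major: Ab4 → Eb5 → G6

D4 A4 C#6

Eb major to A major down is a diminished fifth, so every note moves down by that interval.
Ab4 -> D4
Eb5 -> A4
G6 -> C#6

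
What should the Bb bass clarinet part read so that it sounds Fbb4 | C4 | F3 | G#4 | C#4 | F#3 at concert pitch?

Gbb5 D5 G4 A#5 D#5 G#4

The Bb bass clarinet sounds a major ninth below written, so the written part must be a major ninth above concert — transpose each note up.
Fbb4 to Gbb5
C4 to D5
F3 to G4
G#4 to A#5
C#4 to D#5
F#3 to G#4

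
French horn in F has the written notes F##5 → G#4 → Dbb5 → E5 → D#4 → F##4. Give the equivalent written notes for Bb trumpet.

First find concert pitch: the French horn in F sounds a perfect fifth below written, so F##5 G#4 Dbb5 E5 D#4 F##4 sounds B#4 C#4 Gbb4 A4 G#3 B#3.
Then write for Bb trumpet: it sounds a major second below written, so the part must be a major second above concert.
B#4 → C##5
C#4 → D#4
Gbb4 → Abb4
A4 → B4
G#3 → A#3
B#3 → C##4

C##5 D#4 Abb4 B4 A#3 C##4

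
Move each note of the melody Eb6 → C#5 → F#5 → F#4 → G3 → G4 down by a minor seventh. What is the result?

Eb6 down a minor seventh is F5.
A minor seventh down from C#5 gives D#4.
F#5: a seventh down reaches G, and 10 semitones makes it G#4.
A minor seventh down from F#4 gives G#3.
A minor seventh down from G3 gives A2.
A minor seventh down from G4 gives A3.

F5 D#4 G#4 G#3 A2 A3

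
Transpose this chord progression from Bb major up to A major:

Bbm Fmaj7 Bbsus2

Am Emaj7 Asus2

Bb major up to A major is a major seventh; each chord root moves by that interval while the quality stays the same.
Bbm: root Bb up a major seventh → A, giving Am.
Fmaj7: root F up a major seventh → E, giving Emaj7.
Bbsus2: root Bb up a major seventh → A, giving Asus2.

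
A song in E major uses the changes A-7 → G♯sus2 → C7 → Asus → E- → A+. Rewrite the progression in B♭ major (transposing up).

Eb-7 Dsus2 Gb7 Ebsus Bb- Eb+

E major up to B♭ major is a diminished fifth; each chord root moves by that interval while the quality stays the same.
A-7: root A up a diminished fifth → Eb, giving Eb-7.
G♯sus2: root G♯ up a diminished fifth → D, giving Dsus2.
C7: root C up a diminished fifth → Gb, giving Gb7.
Asus: root A up a diminished fifth → Eb, giving Ebsus.
E-: root E up a diminished fifth → Bb, giving Bb-.
A+: root A up a diminished fifth → Eb, giving Eb+.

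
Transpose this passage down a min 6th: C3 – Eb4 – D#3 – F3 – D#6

C3 gives E2
Eb4 gives G3
D#3 gives F##2
F3 gives A2
D#6 gives F##5

E2 G3 F##2 A2 F##5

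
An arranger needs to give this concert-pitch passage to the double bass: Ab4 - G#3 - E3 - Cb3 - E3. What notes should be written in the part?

The double bass sounds a perfect octave below written, so the written part must be a perfect octave above concert — transpose each note up.
Ab4 to Ab5
G#3 to G#4
E3 to E4
Cb3 to Cb4
E3 to E4

Ab5 G#4 E4 Cb4 E4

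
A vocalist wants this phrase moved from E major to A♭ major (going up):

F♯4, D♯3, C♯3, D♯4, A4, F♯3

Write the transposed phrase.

Bb4 G3 F3 G4 Db5 Bb3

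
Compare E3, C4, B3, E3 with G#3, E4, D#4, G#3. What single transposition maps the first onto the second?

Take the first pair: E3 → G#3. E to G spans 3 letter names, so the interval is some kind of third.
E3 to G#3 is 4 semitones, which makes it a major third; the second version is higher, so the direction is up.
Checking another pair — E3 → G#3 — gives the same interval.

up a major third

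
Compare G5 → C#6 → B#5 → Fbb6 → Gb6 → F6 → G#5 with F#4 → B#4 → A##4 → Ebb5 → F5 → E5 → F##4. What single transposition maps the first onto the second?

Take the first pair: G5 → F#4. G to F spans 9 letter names, so the interval is some kind of ninth.
F#4 to G5 is 13 semitones, which makes it a minor ninth; the second version is lower, so the direction is down.
Checking another pair — G#5 → F##4 — gives the same interval.

down a minor ninth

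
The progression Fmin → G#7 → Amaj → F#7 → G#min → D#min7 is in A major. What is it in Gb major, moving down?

Ebbmin F7 Gbmaj Eb7 Fmin Cmin7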